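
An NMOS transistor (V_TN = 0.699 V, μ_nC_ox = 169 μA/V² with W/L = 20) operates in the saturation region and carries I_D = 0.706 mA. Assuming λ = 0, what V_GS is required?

k_n = μ_nC_ox · (W/L) = 3.38 mA/V².
In saturation I_D = ½ k_n (V_GS − V_TN)², so V_GS − V_TN = √(2 I_D / k_n) = √(2 × 0.706 / 3.38) = 0.646 V.
V_GS = 0.699 + 0.646 = 1.35 V.

V_GS = 1.35 V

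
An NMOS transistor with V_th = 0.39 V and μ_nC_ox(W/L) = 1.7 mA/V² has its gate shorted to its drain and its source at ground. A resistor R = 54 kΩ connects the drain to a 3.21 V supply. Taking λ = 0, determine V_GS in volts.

V_GS = 0.627 V

With gate tied to drain, V_GS = V_DS ≥ V_GS − V_th, so the device is in saturation.
KCL at the drain: ½ k_n (V_GS − V_th)² = (V_DD − V_GS)/R.
Let x = V_GS − 0.39. Then 45.9 x² + x − 2.82 = 0, giving x = 0.237 V (positive root), so V_GS = 0.627 V.
I_D = (V_DD − V_GS)/R = (3.21 − 0.627) / 54 = 0.0478 mA.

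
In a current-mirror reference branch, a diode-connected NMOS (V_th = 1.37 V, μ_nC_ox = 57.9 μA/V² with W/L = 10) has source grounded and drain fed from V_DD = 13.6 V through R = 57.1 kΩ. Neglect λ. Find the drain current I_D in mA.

With gate tied to drain, V_GS = V_DS ≥ V_GS − V_th, so the device is in saturation.
k_n = μ_nC_ox · (W/L) = 0.579 mA/V².
KCL at the drain: ½ k_n (V_GS − V_th)² = (V_DD − V_GS)/R.
Let x = V_GS − 1.37. Then 16.5 x² + x − 12.23 = 0, giving x = 0.83 V (positive root), so V_GS = 2.2 V.
I_D = (V_DD − V_GS)/R = (13.6 − 2.2) / 57.1 = 0.2 mA.

I_D = 0.200 mA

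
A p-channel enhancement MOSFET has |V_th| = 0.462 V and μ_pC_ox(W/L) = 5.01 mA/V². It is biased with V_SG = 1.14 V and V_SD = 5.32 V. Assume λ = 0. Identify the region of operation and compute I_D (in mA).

Saturation; I_D = 1.15 mA

V_ov = V_SG − |V_th| = 1.14 − 0.462 = 0.678 V.
Since V_SD = 5.32 V ≥ V_ov = 0.678 V, the device is in saturation.
I_D = ½ k_p V_ov² = 0.5 × 5.01 × 0.678² = 1.15 mA.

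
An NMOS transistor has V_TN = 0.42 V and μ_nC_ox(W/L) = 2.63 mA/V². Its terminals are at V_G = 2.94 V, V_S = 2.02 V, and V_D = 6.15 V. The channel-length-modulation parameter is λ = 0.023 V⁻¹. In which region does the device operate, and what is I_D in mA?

V_GS = V_G − V_S = 2.94 − 2.02 = 0.92 V; V_DS = V_D − V_S = 6.15 − 2.02 = 4.13 V.
V_ov = V_GS − V_TN = 0.92 − 0.42 = 0.5 V.
Since V_DS = 4.13 V ≥ V_ov = 0.5 V, the device is in saturation.
I_D = ½ k_n V_ov² (1 + λ V_DS) = 0.5 × 2.63 × 0.5² × (1 + 0.023 × 4.13) = 0.36 mA.

Saturation; I_D = 0.360 mA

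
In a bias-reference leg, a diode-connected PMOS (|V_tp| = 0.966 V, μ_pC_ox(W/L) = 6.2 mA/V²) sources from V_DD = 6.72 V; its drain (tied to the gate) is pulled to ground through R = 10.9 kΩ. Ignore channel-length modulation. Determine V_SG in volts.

With gate tied to drain, V_SG = V_SD ≥ V_SG − |V_tp|, so the device is in saturation.
KCL at the drain: ½ k_p (V_SG − |V_tp|)² = (V_DD − V_SG)/R.
Let x = V_SG − 0.966. Then 33.8 x² + x − 5.754 = 0, giving x = 0.398 V (positive root), so V_SG = 1.36 V.
I_D = (V_DD − V_SG)/R = (6.72 − 1.36) / 10.9 = 0.491 mA.

V_SG = 1.36 V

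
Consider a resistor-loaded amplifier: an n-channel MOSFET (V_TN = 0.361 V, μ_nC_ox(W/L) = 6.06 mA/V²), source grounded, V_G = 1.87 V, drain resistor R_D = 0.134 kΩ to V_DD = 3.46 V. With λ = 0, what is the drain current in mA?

V_GS = V_G = 1.87 V, so V_ov = 1.87 − 0.361 = 1.51 V.
Assume saturation: I_D = ½ k_n V_ov² = 0.5 × 6.06 × 1.51² = 6.9 mA, giving V_DS = V_DD − I_D R_D = 3.46 − 6.9 × 0.134 = 2.54 V.
V_DS = 2.54 V ≥ V_ov = 1.51 V, confirming saturation.

I_D = 6.90 mA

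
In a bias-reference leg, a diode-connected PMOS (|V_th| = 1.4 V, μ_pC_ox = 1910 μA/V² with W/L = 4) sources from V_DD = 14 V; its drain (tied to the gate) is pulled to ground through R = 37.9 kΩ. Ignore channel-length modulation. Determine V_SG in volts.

With gate tied to drain, V_SG = V_SD ≥ V_SG − |V_th|, so the device is in saturation.
k_p = μ_pC_ox · (W/L) = 7.64 mA/V².
KCL at the drain: ½ k_p (V_SG − |V_th|)² = (V_DD − V_SG)/R.
Let x = V_SG − 1.4. Then 145 x² + x − 12.6 = 0, giving x = 0.292 V (positive root), so V_SG = 1.69 V.
I_D = (V_DD − V_SG)/R = (14 − 1.69) / 37.9 = 0.325 mA.

V_SG = 1.69 V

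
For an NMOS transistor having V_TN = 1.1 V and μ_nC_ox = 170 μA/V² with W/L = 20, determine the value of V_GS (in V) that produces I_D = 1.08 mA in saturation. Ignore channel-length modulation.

V_GS = 1.90 V

k_n = μ_nC_ox · (W/L) = 3.4 mA/V².
In saturation I_D = ½ k_n (V_GS − V_TN)², so V_GS − V_TN = √(2 I_D / k_n) = √(2 × 1.08 / 3.4) = 0.797 V.
V_GS = 1.1 + 0.797 = 1.9 V.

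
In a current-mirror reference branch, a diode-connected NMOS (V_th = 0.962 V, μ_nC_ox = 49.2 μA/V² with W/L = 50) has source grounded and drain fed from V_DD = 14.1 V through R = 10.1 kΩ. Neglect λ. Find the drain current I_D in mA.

With gate tied to drain, V_GS = V_DS ≥ V_GS − V_th, so the device is in saturation.
k_n = μ_nC_ox · (W/L) = 2.46 mA/V².
KCL at the drain: ½ k_n (V_GS − V_th)² = (V_DD − V_GS)/R.
Let x = V_GS − 0.962. Then 12.4 x² + x − 13.14 = 0, giving x = 0.989 V (positive root), so V_GS = 1.95 V.
I_D = (V_DD − V_GS)/R = (14.1 − 1.95) / 10.1 = 1.2 mA.

I_D = 1.20 mA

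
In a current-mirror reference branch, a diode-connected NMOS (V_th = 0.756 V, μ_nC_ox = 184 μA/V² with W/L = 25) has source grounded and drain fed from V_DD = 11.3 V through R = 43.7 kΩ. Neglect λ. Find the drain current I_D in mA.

I_D = 0.234 mA

With gate tied to drain, V_GS = V_DS ≥ V_GS − V_th, so the device is in saturation.
k_n = μ_nC_ox · (W/L) = 4.6 mA/V².
KCL at the drain: ½ k_n (V_GS − V_th)² = (V_DD − V_GS)/R.
Let x = V_GS − 0.756. Then 101 x² + x − 10.54 = 0, giving x = 0.319 V (positive root), so V_GS = 1.07 V.
I_D = (V_DD − V_GS)/R = (11.3 − 1.07) / 43.7 = 0.234 mA.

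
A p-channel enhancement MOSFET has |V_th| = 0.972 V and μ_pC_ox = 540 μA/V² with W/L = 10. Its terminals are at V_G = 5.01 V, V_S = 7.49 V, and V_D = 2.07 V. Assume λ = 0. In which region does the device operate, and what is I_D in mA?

V_SG = V_S − V_G = 7.49 − 5.01 = 2.48 V; V_SD = V_S − V_D = 7.49 − 2.07 = 5.42 V.
k_p = μ_pC_ox · (W/L) = 5.4 mA/V².
V_ov = V_SG − |V_th| = 2.48 − 0.972 = 1.51 V.
Since V_SD = 5.42 V ≥ V_ov = 1.51 V, the device is in saturation.
I_D = ½ k_p V_ov² = 0.5 × 5.4 × 1.51² = 6.14 mA.

Saturation; I_D = 6.14 mA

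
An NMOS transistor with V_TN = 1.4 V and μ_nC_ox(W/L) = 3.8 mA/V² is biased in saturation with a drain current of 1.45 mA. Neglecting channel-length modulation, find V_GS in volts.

V_GS = 2.27 V

In saturation I_D = ½ k_n (V_GS − V_TN)², so V_GS − V_TN = √(2 I_D / k_n) = √(2 × 1.45 / 3.8) = 0.874 V.
V_GS = 1.4 + 0.874 = 2.27 V.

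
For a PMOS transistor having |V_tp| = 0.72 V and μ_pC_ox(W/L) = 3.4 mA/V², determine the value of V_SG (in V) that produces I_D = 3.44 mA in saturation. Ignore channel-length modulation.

In saturation I_D = ½ k_p (V_SG − |V_tp|)², so V_SG − |V_tp| = √(2 I_D / k_p) = √(2 × 3.44 / 3.4) = 1.42 V.
V_SG = 0.72 + 1.42 = 2.14 V.

V_SG = 2.14 V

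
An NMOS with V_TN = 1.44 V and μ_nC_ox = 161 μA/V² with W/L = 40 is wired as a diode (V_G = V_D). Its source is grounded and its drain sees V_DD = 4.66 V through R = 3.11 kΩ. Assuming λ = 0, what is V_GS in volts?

V_GS = 1.96 V

With gate tied to drain, V_GS = V_DS ≥ V_GS − V_TN, so the device is in saturation.
k_n = μ_nC_ox · (W/L) = 6.44 mA/V².
KCL at the drain: ½ k_n (V_GS − V_TN)² = (V_DD − V_GS)/R.
Let x = V_GS − 1.44. Then 10 x² + x − 3.22 = 0, giving x = 0.519 V (positive root), so V_GS = 1.96 V.
I_D = (V_DD − V_GS)/R = (4.66 − 1.96) / 3.11 = 0.868 mA.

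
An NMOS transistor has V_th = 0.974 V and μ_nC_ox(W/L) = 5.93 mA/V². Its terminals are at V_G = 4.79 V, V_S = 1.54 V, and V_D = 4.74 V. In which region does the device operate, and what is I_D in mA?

Saturation; I_D = 15.4 mA

V_GS = V_G − V_S = 4.79 − 1.54 = 3.25 V; V_DS = V_D − V_S = 4.74 − 1.54 = 3.2 V.
V_ov = V_GS − V_th = 3.25 − 0.974 = 2.28 V.
Since V_DS = 3.2 V ≥ V_ov = 2.28 V, the device is in saturation.
I_D = ½ k_n V_ov² = 0.5 × 5.93 × 2.28² = 15.4 mA.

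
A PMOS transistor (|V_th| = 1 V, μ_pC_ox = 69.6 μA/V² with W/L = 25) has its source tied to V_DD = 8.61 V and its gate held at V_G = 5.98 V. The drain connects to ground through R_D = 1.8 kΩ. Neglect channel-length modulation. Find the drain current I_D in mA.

I_D = 2.31 mA

V_SG = V_DD − V_G = 8.61 − 5.98 = 2.63 V, so V_ov = 2.63 − 1 = 1.63 V.
k_p = μ_pC_ox · (W/L) = 1.74 mA/V².
Assume saturation: I_D = ½ k_p V_ov² = 0.5 × 1.74 × 1.63² = 2.31 mA, giving V_SD = V_DD − I_D R_D = 8.61 − 2.31 × 1.8 = 4.45 V.
V_SD = 4.45 V ≥ V_ov = 1.63 V, confirming saturation.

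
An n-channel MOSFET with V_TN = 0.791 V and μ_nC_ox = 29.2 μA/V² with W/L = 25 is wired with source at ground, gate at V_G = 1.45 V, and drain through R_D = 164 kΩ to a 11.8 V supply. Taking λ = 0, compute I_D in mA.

I_D = 0.0709 mA

V_GS = V_G = 1.45 V, so V_ov = 1.45 − 0.791 = 0.659 V.
k_n = μ_nC_ox · (W/L) = 0.73 mA/V².
Assume saturation: I_D = ½ k_n V_ov² = 0.5 × 0.73 × 0.659² = 0.159 mA, giving V_DS = V_DD − I_D R_D = 11.8 − 0.159 × 164 = -14.2 V.
But -14.2 V < V_ov = 0.659 V, so the device is actually in triode.
In triode I_D = k_n[V_ov V_DS − ½ V_DS²] and I_D = (V_DD − V_DS)/R_D. Equating: 59.9 V_DS² − 79.9 V_DS + 11.8 = 0, giving V_DS = 0.169 V (the root below V_ov).
I_D = (11.8 − 0.169) / 164 = 0.0709 mA.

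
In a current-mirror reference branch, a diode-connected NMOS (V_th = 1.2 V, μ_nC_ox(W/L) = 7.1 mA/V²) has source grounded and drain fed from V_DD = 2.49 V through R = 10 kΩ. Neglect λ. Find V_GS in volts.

V_GS = 1.38 V

With gate tied to drain, V_GS = V_DS ≥ V_GS − V_th, so the device is in saturation.
KCL at the drain: ½ k_n (V_GS − V_th)² = (V_DD − V_GS)/R.
Let x = V_GS − 1.2. Then 35.5 x² + x − 1.29 = 0, giving x = 0.177 V (positive root), so V_GS = 1.38 V.
I_D = (V_DD − V_GS)/R = (2.49 − 1.38) / 10 = 0.111 mA.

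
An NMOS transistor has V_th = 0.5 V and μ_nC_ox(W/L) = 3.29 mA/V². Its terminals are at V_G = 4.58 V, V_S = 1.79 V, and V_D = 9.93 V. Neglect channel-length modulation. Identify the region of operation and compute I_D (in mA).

V_GS = V_G − V_S = 4.58 − 1.79 = 2.79 V; V_DS = V_D − V_S = 9.93 − 1.79 = 8.14 V.
V_ov = V_GS − V_th = 2.79 − 0.5 = 2.29 V.
Since V_DS = 8.14 V ≥ V_ov = 2.29 V, the device is in saturation.
I_D = ½ k_n V_ov² = 0.5 × 3.29 × 2.29² = 8.63 mA.

Saturation; I_D = 8.63 mA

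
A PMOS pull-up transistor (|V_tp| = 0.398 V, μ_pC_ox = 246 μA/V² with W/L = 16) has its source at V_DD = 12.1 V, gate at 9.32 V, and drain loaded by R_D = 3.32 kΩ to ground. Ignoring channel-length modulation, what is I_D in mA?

V_SG = V_DD − V_G = 12.1 − 9.32 = 2.78 V, so V_ov = 2.78 − 0.398 = 2.38 V.
k_p = μ_pC_ox · (W/L) = 3.936 mA/V².
Assume saturation: I_D = ½ k_p V_ov² = 0.5 × 3.936 × 2.38² = 11.2 mA, giving V_SD = V_DD − I_D R_D = 12.1 − 11.2 × 3.32 = -25 V.
But -25 V < V_ov = 2.38 V, so the device is actually in triode.
In triode I_D = k_p[V_ov V_SD − ½ V_SD²] and I_D = (V_DD − V_SD)/R_D. Equating: 6.53 V_SD² − 32.13 V_SD + 12.1 = 0, giving V_SD = 0.411 V (the root below V_ov).
I_D = (12.1 − 0.411) / 3.32 = 3.52 mA.

I_D = 3.52 mA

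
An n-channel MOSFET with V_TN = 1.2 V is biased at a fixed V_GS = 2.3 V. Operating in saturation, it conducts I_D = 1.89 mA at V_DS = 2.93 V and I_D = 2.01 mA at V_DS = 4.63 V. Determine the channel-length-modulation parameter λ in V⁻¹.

With V_GS fixed, I_D ∝ (1 + λ V_DS) in saturation, so I_D2/I_D1 = (1 + λ V_DS2)/(1 + λ V_DS1).
2.01/1.89 = 1.063 = (1 + 4.63 λ)/(1 + 2.93 λ).
Solving: λ (I_D1 V_DS2 − I_D2 V_DS1) = I_D2 − I_D1, so λ = (2.01 − 1.89) / (1.89 × 4.63 − 2.01 × 2.93) = 0.12 / 2.86 = 0.0419 V⁻¹.

λ = 0.0419 V⁻¹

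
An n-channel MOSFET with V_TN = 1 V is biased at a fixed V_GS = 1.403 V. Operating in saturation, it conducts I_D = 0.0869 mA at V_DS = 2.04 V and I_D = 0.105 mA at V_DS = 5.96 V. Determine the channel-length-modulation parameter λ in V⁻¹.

λ = 0.0596 V⁻¹

With V_GS fixed, I_D ∝ (1 + λ V_DS) in saturation, so I_D2/I_D1 = (1 + λ V_DS2)/(1 + λ V_DS1).
0.105/0.0869 = 1.208 = (1 + 5.96 λ)/(1 + 2.04 λ).
Solving: λ (I_D1 V_DS2 − I_D2 V_DS1) = I_D2 − I_D1, so λ = (0.105 − 0.0869) / (0.0869 × 5.96 − 0.105 × 2.04) = 0.0181 / 0.304 = 0.0596 V⁻¹.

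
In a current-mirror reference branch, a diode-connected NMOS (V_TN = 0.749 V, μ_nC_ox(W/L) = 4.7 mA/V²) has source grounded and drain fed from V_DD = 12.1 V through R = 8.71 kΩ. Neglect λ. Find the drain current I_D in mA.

With gate tied to drain, V_GS = V_DS ≥ V_GS − V_TN, so the device is in saturation.
KCL at the drain: ½ k_n (V_GS − V_TN)² = (V_DD − V_GS)/R.
Let x = V_GS − 0.749. Then 20.5 x² + x − 11.35 = 0, giving x = 0.721 V (positive root), so V_GS = 1.47 V.
I_D = (V_DD − V_GS)/R = (12.1 − 1.47) / 8.71 = 1.22 mA.

I_D = 1.22 mA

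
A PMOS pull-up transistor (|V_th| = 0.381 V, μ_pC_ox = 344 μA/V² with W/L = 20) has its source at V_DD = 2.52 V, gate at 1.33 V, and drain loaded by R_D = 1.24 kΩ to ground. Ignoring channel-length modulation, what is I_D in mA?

I_D = 1.70 mA

V_SG = V_DD − V_G = 2.52 − 1.33 = 1.19 V, so V_ov = 1.19 − 0.381 = 0.809 V.
k_p = μ_pC_ox · (W/L) = 6.88 mA/V².
Assume saturation: I_D = ½ k_p V_ov² = 0.5 × 6.88 × 0.809² = 2.25 mA, giving V_SD = V_DD − I_D R_D = 2.52 − 2.25 × 1.24 = -0.272 V.
But -0.272 V < V_ov = 0.809 V, so the device is actually in triode.
In triode I_D = k_p[V_ov V_SD − ½ V_SD²] and I_D = (V_DD − V_SD)/R_D. Equating: 4.27 V_SD² − 7.902 V_SD + 2.52 = 0, giving V_SD = 0.409 V (the root below V_ov).
I_D = (2.52 − 0.409) / 1.24 = 1.7 mA.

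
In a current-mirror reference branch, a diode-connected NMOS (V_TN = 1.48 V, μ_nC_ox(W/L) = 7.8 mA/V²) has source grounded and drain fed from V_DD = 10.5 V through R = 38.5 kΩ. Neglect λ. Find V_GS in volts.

V_GS = 1.72 V

With gate tied to drain, V_GS = V_DS ≥ V_GS − V_TN, so the device is in saturation.
KCL at the drain: ½ k_n (V_GS − V_TN)² = (V_DD − V_GS)/R.
Let x = V_GS − 1.48. Then 150 x² + x − 9.02 = 0, giving x = 0.242 V (positive root), so V_GS = 1.72 V.
I_D = (V_DD − V_GS)/R = (10.5 − 1.72) / 38.5 = 0.228 mA.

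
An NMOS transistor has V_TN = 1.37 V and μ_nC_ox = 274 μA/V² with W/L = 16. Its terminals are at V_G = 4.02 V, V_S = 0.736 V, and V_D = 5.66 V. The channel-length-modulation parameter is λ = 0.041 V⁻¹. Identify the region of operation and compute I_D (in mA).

V_GS = V_G − V_S = 4.02 − 0.736 = 3.28 V; V_DS = V_D − V_S = 5.66 − 0.736 = 4.92 V.
k_n = μ_nC_ox · (W/L) = 4.384 mA/V².
V_ov = V_GS − V_TN = 3.28 − 1.37 = 1.91 V.
Since V_DS = 4.92 V ≥ V_ov = 1.91 V, the device is in saturation.
I_D = ½ k_n V_ov² (1 + λ V_DS) = 0.5 × 4.384 × 1.91² × (1 + 0.041 × 4.92) = 9.65 mA.

Saturation; I_D = 9.65 mA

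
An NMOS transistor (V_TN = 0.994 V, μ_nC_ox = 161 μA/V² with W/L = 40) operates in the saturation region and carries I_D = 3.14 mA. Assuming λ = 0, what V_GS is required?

k_n = μ_nC_ox · (W/L) = 6.44 mA/V².
In saturation I_D = ½ k_n (V_GS − V_TN)², so V_GS − V_TN = √(2 I_D / k_n) = √(2 × 3.14 / 6.44) = 0.987 V.
V_GS = 0.994 + 0.987 = 1.98 V.

V_GS = 1.98 V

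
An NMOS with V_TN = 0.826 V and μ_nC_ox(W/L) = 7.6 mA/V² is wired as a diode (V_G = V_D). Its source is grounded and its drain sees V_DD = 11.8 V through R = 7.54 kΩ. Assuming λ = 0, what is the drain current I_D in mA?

I_D = 1.38 mA

With gate tied to drain, V_GS = V_DS ≥ V_GS − V_TN, so the device is in saturation.
KCL at the drain: ½ k_n (V_GS − V_TN)² = (V_DD − V_GS)/R.
Let x = V_GS − 0.826. Then 28.7 x² + x − 10.97 = 0, giving x = 0.602 V (positive root), so V_GS = 1.43 V.
I_D = (V_DD − V_GS)/R = (11.8 − 1.43) / 7.54 = 1.38 mA.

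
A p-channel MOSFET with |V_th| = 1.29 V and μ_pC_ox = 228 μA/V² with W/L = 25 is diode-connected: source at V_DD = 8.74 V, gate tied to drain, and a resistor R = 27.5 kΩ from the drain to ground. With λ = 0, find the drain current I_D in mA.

With gate tied to drain, V_SG = V_SD ≥ V_SG − |V_th|, so the device is in saturation.
k_p = μ_pC_ox · (W/L) = 5.7 mA/V².
KCL at the drain: ½ k_p (V_SG − |V_th|)² = (V_DD − V_SG)/R.
Let x = V_SG − 1.29. Then 78.4 x² + x − 7.45 = 0, giving x = 0.302 V (positive root), so V_SG = 1.59 V.
I_D = (V_DD − V_SG)/R = (8.74 − 1.59) / 27.5 = 0.26 mA.

I_D = 0.260 mA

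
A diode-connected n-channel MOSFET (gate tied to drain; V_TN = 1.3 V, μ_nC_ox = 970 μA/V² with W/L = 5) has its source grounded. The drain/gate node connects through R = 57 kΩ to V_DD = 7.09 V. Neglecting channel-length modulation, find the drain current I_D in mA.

I_D = 0.0981 mA

With gate tied to drain, V_GS = V_DS ≥ V_GS − V_TN, so the device is in saturation.
k_n = μ_nC_ox · (W/L) = 4.85 mA/V².
KCL at the drain: ½ k_n (V_GS − V_TN)² = (V_DD − V_GS)/R.
Let x = V_GS − 1.3. Then 138 x² + x − 5.79 = 0, giving x = 0.201 V (positive root), so V_GS = 1.5 V.
I_D = (V_DD − V_GS)/R = (7.09 − 1.5) / 57 = 0.0981 mA.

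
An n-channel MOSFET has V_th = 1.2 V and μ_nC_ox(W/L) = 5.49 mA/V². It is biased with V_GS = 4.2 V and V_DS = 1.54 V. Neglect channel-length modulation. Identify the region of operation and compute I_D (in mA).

V_ov = V_GS − V_th = 4.2 − 1.2 = 3 V.
Since V_DS = 1.54 V < V_ov = 3 V, the device is in the triode region.
I_D = k_n [V_ov · V_DS − ½ V_DS²] = 5.49 × [3 × 1.54 − 0.5 × 1.54²] = 18.9 mA.

Triode; I_D = 18.9 mA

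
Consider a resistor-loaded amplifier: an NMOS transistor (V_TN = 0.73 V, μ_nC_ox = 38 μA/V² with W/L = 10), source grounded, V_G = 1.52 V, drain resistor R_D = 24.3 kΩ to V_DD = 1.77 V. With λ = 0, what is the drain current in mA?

I_D = 0.0627 mA

V_GS = V_G = 1.52 V, so V_ov = 1.52 − 0.73 = 0.79 V.
k_n = μ_nC_ox · (W/L) = 0.38 mA/V².
Assume saturation: I_D = ½ k_n V_ov² = 0.5 × 0.38 × 0.79² = 0.119 mA, giving V_DS = V_DD − I_D R_D = 1.77 − 0.119 × 24.3 = -1.11 V.
But -1.11 V < V_ov = 0.79 V, so the device is actually in triode.
In triode I_D = k_n[V_ov V_DS − ½ V_DS²] and I_D = (V_DD − V_DS)/R_D. Equating: 4.62 V_DS² − 8.295 V_DS + 1.77 = 0, giving V_DS = 0.247 V (the root below V_ov).
I_D = (1.77 − 0.247) / 24.3 = 0.0627 mA.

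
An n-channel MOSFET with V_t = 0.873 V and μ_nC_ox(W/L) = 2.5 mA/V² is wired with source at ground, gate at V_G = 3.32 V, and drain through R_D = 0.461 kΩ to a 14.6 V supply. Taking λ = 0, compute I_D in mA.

I_D = 7.48 mA

V_GS = V_G = 3.32 V, so V_ov = 3.32 − 0.873 = 2.45 V.
Assume saturation: I_D = ½ k_n V_ov² = 0.5 × 2.5 × 2.45² = 7.48 mA, giving V_DS = V_DD − I_D R_D = 14.6 − 7.48 × 0.461 = 11.1 V.
V_DS = 11.1 V ≥ V_ov = 2.45 V, confirming saturation.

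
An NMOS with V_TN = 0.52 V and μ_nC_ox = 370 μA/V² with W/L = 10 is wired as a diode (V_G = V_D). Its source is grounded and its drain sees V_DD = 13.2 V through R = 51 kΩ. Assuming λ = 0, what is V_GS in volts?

V_GS = 0.881 V

With gate tied to drain, V_GS = V_DS ≥ V_GS − V_TN, so the device is in saturation.
k_n = μ_nC_ox · (W/L) = 3.7 mA/V².
KCL at the drain: ½ k_n (V_GS − V_TN)² = (V_DD − V_GS)/R.
Let x = V_GS − 0.52. Then 94.4 x² + x − 12.68 = 0, giving x = 0.361 V (positive root), so V_GS = 0.881 V.
I_D = (V_DD − V_GS)/R = (13.2 − 0.881) / 51 = 0.242 mA.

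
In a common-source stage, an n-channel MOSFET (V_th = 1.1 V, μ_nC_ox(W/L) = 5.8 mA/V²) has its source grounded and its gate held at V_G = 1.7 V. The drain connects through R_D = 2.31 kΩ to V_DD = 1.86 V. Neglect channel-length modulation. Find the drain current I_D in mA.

I_D = 0.696 mA

V_GS = V_G = 1.7 V, so V_ov = 1.7 − 1.1 = 0.6 V.
Assume saturation: I_D = ½ k_n V_ov² = 0.5 × 5.8 × 0.6² = 1.04 mA, giving V_DS = V_DD − I_D R_D = 1.86 − 1.04 × 2.31 = -0.552 V.
But -0.552 V < V_ov = 0.6 V, so the device is actually in triode.
In triode I_D = k_n[V_ov V_DS − ½ V_DS²] and I_D = (V_DD − V_DS)/R_D. Equating: 6.7 V_DS² − 9.039 V_DS + 1.86 = 0, giving V_DS = 0.253 V (the root below V_ov).
I_D = (1.86 − 0.253) / 2.31 = 0.696 mA.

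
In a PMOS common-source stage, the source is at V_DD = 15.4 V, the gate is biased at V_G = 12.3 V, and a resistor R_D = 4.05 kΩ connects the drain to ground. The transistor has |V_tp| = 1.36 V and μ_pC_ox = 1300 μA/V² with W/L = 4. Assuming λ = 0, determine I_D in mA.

V_SG = V_DD − V_G = 15.4 − 12.3 = 3.1 V, so V_ov = 3.1 − 1.36 = 1.74 V.
k_p = μ_pC_ox · (W/L) = 5.2 mA/V².
Assume saturation: I_D = ½ k_p V_ov² = 0.5 × 5.2 × 1.74² = 7.87 mA, giving V_SD = V_DD − I_D R_D = 15.4 − 7.87 × 4.05 = -16.5 V.
But -16.5 V < V_ov = 1.74 V, so the device is actually in triode.
In triode I_D = k_p[V_ov V_SD − ½ V_SD²] and I_D = (V_DD − V_SD)/R_D. Equating: 10.5 V_SD² − 37.64 V_SD + 15.4 = 0, giving V_SD = 0.471 V (the root below V_ov).
I_D = (15.4 − 0.471) / 4.05 = 3.69 mA.

I_D = 3.69 mA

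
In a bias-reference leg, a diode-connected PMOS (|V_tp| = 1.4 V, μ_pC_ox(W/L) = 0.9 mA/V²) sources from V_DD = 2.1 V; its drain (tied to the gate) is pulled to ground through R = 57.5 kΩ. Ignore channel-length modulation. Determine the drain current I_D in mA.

With gate tied to drain, V_SG = V_SD ≥ V_SG − |V_tp|, so the device is in saturation.
KCL at the drain: ½ k_p (V_SG − |V_tp|)² = (V_DD − V_SG)/R.
Let x = V_SG − 1.4. Then 25.9 x² + x − 0.7 = 0, giving x = 0.146 V (positive root), so V_SG = 1.55 V.
I_D = (V_DD − V_SG)/R = (2.1 − 1.55) / 57.5 = 0.00963 mA.

I_D = 0.00963 mA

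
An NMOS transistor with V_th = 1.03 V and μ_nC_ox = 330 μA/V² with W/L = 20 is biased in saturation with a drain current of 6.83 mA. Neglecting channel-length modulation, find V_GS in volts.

k_n = μ_nC_ox · (W/L) = 6.6 mA/V².
In saturation I_D = ½ k_n (V_GS − V_th)², so V_GS − V_th = √(2 I_D / k_n) = √(2 × 6.83 / 6.6) = 1.44 V.
V_GS = 1.03 + 1.44 = 2.47 V.

V_GS = 2.47 V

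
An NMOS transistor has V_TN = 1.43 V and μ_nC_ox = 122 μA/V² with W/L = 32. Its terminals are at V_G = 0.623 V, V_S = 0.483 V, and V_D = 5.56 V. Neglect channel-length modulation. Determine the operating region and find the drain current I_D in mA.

V_GS = V_G − V_S = 0.623 − 0.483 = 0.14 V; V_DS = V_D − V_S = 5.56 − 0.483 = 5.08 V.
V_GS = 0.14 V < V_TN = 1.43 V, so the transistor is in cutoff.

Cutoff; I_D = 0 mA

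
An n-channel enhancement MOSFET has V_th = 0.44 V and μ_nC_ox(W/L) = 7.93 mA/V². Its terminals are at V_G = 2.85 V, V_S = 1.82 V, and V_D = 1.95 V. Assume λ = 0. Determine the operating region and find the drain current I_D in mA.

Triode; I_D = 0.541 mA

V_GS = V_G − V_S = 2.85 − 1.82 = 1.03 V; V_DS = V_D − V_S = 1.95 − 1.82 = 0.13 V.
V_ov = V_GS − V_th = 1.03 − 0.44 = 0.59 V.
Since V_DS = 0.13 V < V_ov = 0.59 V, the device is in the triode region.
I_D = k_n [V_ov · V_DS − ½ V_DS²] = 7.93 × [0.59 × 0.13 − 0.5 × 0.13²] = 0.541 mA.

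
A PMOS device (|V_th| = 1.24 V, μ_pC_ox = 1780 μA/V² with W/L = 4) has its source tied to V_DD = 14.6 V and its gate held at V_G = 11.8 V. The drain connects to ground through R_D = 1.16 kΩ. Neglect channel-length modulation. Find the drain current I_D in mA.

V_SG = V_DD − V_G = 14.6 − 11.8 = 2.8 V, so V_ov = 2.8 − 1.24 = 1.56 V.
k_p = μ_pC_ox · (W/L) = 7.12 mA/V².
Assume saturation: I_D = ½ k_p V_ov² = 0.5 × 7.12 × 1.56² = 8.66 mA, giving V_SD = V_DD − I_D R_D = 14.6 − 8.66 × 1.16 = 4.55 V.
V_SD = 4.55 V ≥ V_ov = 1.56 V, confirming saturation.

I_D = 8.66 mA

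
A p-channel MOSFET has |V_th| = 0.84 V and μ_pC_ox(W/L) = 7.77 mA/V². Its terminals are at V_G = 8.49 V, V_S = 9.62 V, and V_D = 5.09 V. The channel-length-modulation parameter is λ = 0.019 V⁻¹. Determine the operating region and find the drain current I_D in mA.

V_SG = V_S − V_G = 9.62 − 8.49 = 1.13 V; V_SD = V_S − V_D = 9.62 − 5.09 = 4.53 V.
V_ov = V_SG − |V_th| = 1.13 − 0.84 = 0.29 V.
Since V_SD = 4.53 V ≥ V_ov = 0.29 V, the device is in saturation.
I_D = ½ k_p V_ov² (1 + λ V_SD) = 0.5 × 7.77 × 0.29² × (1 + 0.019 × 4.53) = 0.355 mA.

Saturation; I_D = 0.355 mA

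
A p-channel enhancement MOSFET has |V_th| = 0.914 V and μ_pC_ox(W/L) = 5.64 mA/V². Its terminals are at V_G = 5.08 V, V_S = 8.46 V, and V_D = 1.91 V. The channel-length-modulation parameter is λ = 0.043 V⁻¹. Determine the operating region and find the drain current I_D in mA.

Saturation; I_D = 22.0 mA

V_SG = V_S − V_G = 8.46 − 5.08 = 3.38 V; V_SD = V_S − V_D = 8.46 − 1.91 = 6.55 V.
V_ov = V_SG − |V_th| = 3.38 − 0.914 = 2.47 V.
Since V_SD = 6.55 V ≥ V_ov = 2.47 V, the device is in saturation.
I_D = ½ k_p V_ov² (1 + λ V_SD) = 0.5 × 5.64 × 2.47² × (1 + 0.043 × 6.55) = 22 mA.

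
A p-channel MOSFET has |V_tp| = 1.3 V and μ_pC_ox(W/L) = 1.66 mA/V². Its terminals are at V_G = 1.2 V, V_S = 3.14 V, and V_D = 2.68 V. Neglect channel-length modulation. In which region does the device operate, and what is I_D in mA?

Triode; I_D = 0.313 mA

V_SG = V_S − V_G = 3.14 − 1.2 = 1.94 V; V_SD = V_S − V_D = 3.14 − 2.68 = 0.46 V.
V_ov = V_SG − |V_tp| = 1.94 − 1.3 = 0.64 V.
Since V_SD = 0.46 V < V_ov = 0.64 V, the device is in the triode region.
I_D = k_p [V_ov · V_SD − ½ V_SD²] = 1.66 × [0.64 × 0.46 − 0.5 × 0.46²] = 0.313 mA.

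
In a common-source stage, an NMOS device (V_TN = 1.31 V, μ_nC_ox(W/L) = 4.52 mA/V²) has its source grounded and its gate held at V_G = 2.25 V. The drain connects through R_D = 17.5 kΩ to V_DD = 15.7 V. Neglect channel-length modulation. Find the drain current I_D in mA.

V_GS = V_G = 2.25 V, so V_ov = 2.25 − 1.31 = 0.94 V.
Assume saturation: I_D = ½ k_n V_ov² = 0.5 × 4.52 × 0.94² = 2 mA, giving V_DS = V_DD − I_D R_D = 15.7 − 2 × 17.5 = -19.2 V.
But -19.2 V < V_ov = 0.94 V, so the device is actually in triode.
In triode I_D = k_n[V_ov V_DS − ½ V_DS²] and I_D = (V_DD − V_DS)/R_D. Equating: 39.5 V_DS² − 75.35 V_DS + 15.7 = 0, giving V_DS = 0.238 V (the root below V_ov).
I_D = (15.7 − 0.238) / 17.5 = 0.884 mA.

I_D = 0.884 mA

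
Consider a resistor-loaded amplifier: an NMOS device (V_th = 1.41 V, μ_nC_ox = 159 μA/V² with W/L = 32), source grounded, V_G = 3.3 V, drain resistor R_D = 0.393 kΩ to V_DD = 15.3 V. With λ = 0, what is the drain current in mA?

V_GS = V_G = 3.3 V, so V_ov = 3.3 − 1.41 = 1.89 V.
k_n = μ_nC_ox · (W/L) = 5.088 mA/V².
Assume saturation: I_D = ½ k_n V_ov² = 0.5 × 5.088 × 1.89² = 9.09 mA, giving V_DS = V_DD − I_D R_D = 15.3 − 9.09 × 0.393 = 11.7 V.
V_DS = 11.7 V ≥ V_ov = 1.89 V, confirming saturation.

I_D = 9.09 mA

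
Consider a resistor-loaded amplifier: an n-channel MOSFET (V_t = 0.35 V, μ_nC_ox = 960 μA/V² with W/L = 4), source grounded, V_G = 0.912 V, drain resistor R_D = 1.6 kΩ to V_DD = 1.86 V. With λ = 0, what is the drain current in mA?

I_D = 0.606 mA

V_GS = V_G = 0.912 V, so V_ov = 0.912 − 0.35 = 0.562 V.
k_n = μ_nC_ox · (W/L) = 3.84 mA/V².
Assume saturation: I_D = ½ k_n V_ov² = 0.5 × 3.84 × 0.562² = 0.606 mA, giving V_DS = V_DD − I_D R_D = 1.86 − 0.606 × 1.6 = 0.89 V.
V_DS = 0.89 V ≥ V_ov = 0.562 V, confirming saturation.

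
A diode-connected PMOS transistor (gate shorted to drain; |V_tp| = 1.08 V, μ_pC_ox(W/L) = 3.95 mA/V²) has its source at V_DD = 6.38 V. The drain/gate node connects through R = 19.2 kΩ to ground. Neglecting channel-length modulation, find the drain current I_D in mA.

With gate tied to drain, V_SG = V_SD ≥ V_SG − |V_tp|, so the device is in saturation.
KCL at the drain: ½ k_p (V_SG − |V_tp|)² = (V_DD − V_SG)/R.
Let x = V_SG − 1.08. Then 37.9 x² + x − 5.3 = 0, giving x = 0.361 V (positive root), so V_SG = 1.44 V.
I_D = (V_DD − V_SG)/R = (6.38 − 1.44) / 19.2 = 0.257 mA.

I_D = 0.257 mA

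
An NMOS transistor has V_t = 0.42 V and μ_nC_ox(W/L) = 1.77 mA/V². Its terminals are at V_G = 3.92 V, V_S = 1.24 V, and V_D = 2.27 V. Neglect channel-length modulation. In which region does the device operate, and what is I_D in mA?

V_GS = V_G − V_S = 3.92 − 1.24 = 2.68 V; V_DS = V_D − V_S = 2.27 − 1.24 = 1.03 V.
V_ov = V_GS − V_t = 2.68 − 0.42 = 2.26 V.
Since V_DS = 1.03 V < V_ov = 2.26 V, the device is in the triode region.
I_D = k_n [V_ov · V_DS − ½ V_DS²] = 1.77 × [2.26 × 1.03 − 0.5 × 1.03²] = 3.18 mA.

Triode; I_D = 3.18 mA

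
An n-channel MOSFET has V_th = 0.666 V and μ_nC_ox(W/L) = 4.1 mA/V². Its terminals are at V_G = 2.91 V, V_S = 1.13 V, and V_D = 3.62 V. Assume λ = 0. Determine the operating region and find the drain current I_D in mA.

Saturation; I_D = 2.54 mA

V_GS = V_G − V_S = 2.91 − 1.13 = 1.78 V; V_DS = V_D − V_S = 3.62 − 1.13 = 2.49 V.
V_ov = V_GS − V_th = 1.78 − 0.666 = 1.11 V.
Since V_DS = 2.49 V ≥ V_ov = 1.11 V, the device is in saturation.
I_D = ½ k_n V_ov² = 0.5 × 4.1 × 1.11² = 2.54 mA.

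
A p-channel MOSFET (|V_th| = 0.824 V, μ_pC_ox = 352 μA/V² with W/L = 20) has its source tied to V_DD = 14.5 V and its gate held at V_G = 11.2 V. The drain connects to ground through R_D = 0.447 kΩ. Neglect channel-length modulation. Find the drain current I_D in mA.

V_SG = V_DD − V_G = 14.5 − 11.2 = 3.3 V, so V_ov = 3.3 − 0.824 = 2.48 V.
k_p = μ_pC_ox · (W/L) = 7.04 mA/V².
Assume saturation: I_D = ½ k_p V_ov² = 0.5 × 7.04 × 2.48² = 21.6 mA, giving V_SD = V_DD − I_D R_D = 14.5 − 21.6 × 0.447 = 4.85 V.
V_SD = 4.85 V ≥ V_ov = 2.48 V, confirming saturation.

I_D = 21.6 mA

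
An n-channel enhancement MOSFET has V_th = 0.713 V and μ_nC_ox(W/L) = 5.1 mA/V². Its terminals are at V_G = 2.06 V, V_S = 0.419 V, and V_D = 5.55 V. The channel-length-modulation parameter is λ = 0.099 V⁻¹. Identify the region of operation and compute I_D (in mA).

Saturation; I_D = 3.31 mA

V_GS = V_G − V_S = 2.06 − 0.419 = 1.64 V; V_DS = V_D − V_S = 5.55 − 0.419 = 5.13 V.
V_ov = V_GS − V_th = 1.64 − 0.713 = 0.928 V.
Since V_DS = 5.13 V ≥ V_ov = 0.928 V, the device is in saturation.
I_D = ½ k_n V_ov² (1 + λ V_DS) = 0.5 × 5.1 × 0.928² × (1 + 0.099 × 5.13) = 3.31 mA.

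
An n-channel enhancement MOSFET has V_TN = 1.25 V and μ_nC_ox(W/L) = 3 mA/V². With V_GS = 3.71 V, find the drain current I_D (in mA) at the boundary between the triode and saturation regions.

At the boundary V_DS = V_ov = V_GS − V_TN = 3.71 − 1.25 = 2.46 V.
I_D = ½ k_n V_ov² = 0.5 × 3 × 2.46² = 9.08 mA.

I_D = 9.08 mA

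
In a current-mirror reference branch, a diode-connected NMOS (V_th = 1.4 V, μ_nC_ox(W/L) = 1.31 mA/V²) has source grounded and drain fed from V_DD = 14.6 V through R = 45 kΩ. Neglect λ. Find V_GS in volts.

V_GS = 2.05 V

With gate tied to drain, V_GS = V_DS ≥ V_GS − V_th, so the device is in saturation.
KCL at the drain: ½ k_n (V_GS − V_th)² = (V_DD − V_GS)/R.
Let x = V_GS − 1.4. Then 29.5 x² + x − 13.2 = 0, giving x = 0.652 V (positive root), so V_GS = 2.05 V.
I_D = (V_DD − V_GS)/R = (14.6 − 2.05) / 45 = 0.279 mA.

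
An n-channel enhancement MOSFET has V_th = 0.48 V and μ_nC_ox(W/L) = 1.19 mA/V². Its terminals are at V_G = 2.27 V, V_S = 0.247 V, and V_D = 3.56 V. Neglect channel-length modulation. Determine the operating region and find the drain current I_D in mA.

V_GS = V_G − V_S = 2.27 − 0.247 = 2.02 V; V_DS = V_D − V_S = 3.56 − 0.247 = 3.31 V.
V_ov = V_GS − V_th = 2.02 − 0.48 = 1.54 V.
Since V_DS = 3.31 V ≥ V_ov = 1.54 V, the device is in saturation.
I_D = ½ k_n V_ov² = 0.5 × 1.19 × 1.54² = 1.42 mA.

Saturation; I_D = 1.42 mA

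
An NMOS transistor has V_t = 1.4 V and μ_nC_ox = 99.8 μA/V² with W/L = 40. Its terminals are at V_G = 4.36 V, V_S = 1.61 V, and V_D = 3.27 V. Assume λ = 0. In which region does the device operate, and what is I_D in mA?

V_GS = V_G − V_S = 4.36 − 1.61 = 2.75 V; V_DS = V_D − V_S = 3.27 − 1.61 = 1.66 V.
k_n = μ_nC_ox · (W/L) = 3.992 mA/V².
V_ov = V_GS − V_t = 2.75 − 1.4 = 1.35 V.
Since V_DS = 1.66 V ≥ V_ov = 1.35 V, the device is in saturation.
I_D = ½ k_n V_ov² = 0.5 × 3.992 × 1.35² = 3.64 mA.

Saturation; I_D = 3.64 mA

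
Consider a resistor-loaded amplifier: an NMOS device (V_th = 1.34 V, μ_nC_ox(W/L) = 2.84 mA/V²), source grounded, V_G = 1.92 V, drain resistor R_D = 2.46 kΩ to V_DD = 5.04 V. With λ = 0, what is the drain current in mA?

V_GS = V_G = 1.92 V, so V_ov = 1.92 − 1.34 = 0.58 V.
Assume saturation: I_D = ½ k_n V_ov² = 0.5 × 2.84 × 0.58² = 0.478 mA, giving V_DS = V_DD − I_D R_D = 5.04 − 0.478 × 2.46 = 3.86 V.
V_DS = 3.86 V ≥ V_ov = 0.58 V, confirming saturation.

I_D = 0.478 mA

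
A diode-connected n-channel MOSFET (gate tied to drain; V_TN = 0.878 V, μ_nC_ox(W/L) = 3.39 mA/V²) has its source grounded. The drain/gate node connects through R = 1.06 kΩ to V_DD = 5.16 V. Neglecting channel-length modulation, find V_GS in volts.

With gate tied to drain, V_GS = V_DS ≥ V_GS − V_TN, so the device is in saturation.
KCL at the drain: ½ k_n (V_GS − V_TN)² = (V_DD − V_GS)/R.
Let x = V_GS − 0.878. Then 1.8 x² + x − 4.282 = 0, giving x = 1.29 V (positive root), so V_GS = 2.17 V.
I_D = (V_DD − V_GS)/R = (5.16 − 2.17) / 1.06 = 2.82 mA.

V_GS = 2.17 V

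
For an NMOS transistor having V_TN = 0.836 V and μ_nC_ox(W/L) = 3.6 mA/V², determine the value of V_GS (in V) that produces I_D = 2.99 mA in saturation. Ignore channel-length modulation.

V_GS = 2.12 V

In saturation I_D = ½ k_n (V_GS − V_TN)², so V_GS − V_TN = √(2 I_D / k_n) = √(2 × 2.99 / 3.6) = 1.29 V.
V_GS = 0.836 + 1.29 = 2.12 V.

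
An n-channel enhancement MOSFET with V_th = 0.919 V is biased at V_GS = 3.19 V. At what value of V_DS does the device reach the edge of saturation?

V_DS,sat = 2.27 V

The boundary between triode and saturation is V_DS = V_GS − V_th = V_ov.
V_ov = 3.19 − 0.919 = 2.27 V.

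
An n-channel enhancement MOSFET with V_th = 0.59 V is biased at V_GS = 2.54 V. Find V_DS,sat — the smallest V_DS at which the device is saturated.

The boundary between triode and saturation is V_DS = V_GS − V_th = V_ov.
V_ov = 2.54 − 0.59 = 1.95 V.

V_DS,sat = 1.95 V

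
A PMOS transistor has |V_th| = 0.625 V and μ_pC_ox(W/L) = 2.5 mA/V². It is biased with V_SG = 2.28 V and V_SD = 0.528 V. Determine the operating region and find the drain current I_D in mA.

V_ov = V_SG − |V_th| = 2.28 − 0.625 = 1.65 V.
Since V_SD = 0.528 V < V_ov = 1.65 V, the device is in the triode region.
I_D = k_p [V_ov · V_SD − ½ V_SD²] = 2.5 × [1.65 × 0.528 − 0.5 × 0.528²] = 1.84 mA.

Triode; I_D = 1.84 mA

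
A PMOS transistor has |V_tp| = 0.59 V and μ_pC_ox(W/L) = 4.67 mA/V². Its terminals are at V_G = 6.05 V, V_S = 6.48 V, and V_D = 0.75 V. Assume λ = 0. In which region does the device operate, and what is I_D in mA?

Cutoff; I_D = 0 mA

V_SG = V_S − V_G = 6.48 − 6.05 = 0.43 V; V_SD = V_S − V_D = 6.48 − 0.75 = 5.73 V.
V_SG = 0.43 V < |V_tp| = 0.59 V, so the transistor is in cutoff.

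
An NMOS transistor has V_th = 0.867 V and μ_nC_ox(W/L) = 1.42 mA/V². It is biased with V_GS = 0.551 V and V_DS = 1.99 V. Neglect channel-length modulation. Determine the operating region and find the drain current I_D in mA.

V_GS = 0.551 V < V_th = 0.867 V, so the transistor is in cutoff.

Cutoff; I_D = 0 mA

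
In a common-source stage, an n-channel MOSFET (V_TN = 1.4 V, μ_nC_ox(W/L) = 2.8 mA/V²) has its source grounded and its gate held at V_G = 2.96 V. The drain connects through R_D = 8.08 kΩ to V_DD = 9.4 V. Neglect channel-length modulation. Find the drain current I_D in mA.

V_GS = V_G = 2.96 V, so V_ov = 2.96 − 1.4 = 1.56 V.
Assume saturation: I_D = ½ k_n V_ov² = 0.5 × 2.8 × 1.56² = 3.41 mA, giving V_DS = V_DD − I_D R_D = 9.4 − 3.41 × 8.08 = -18.1 V.
But -18.1 V < V_ov = 1.56 V, so the device is actually in triode.
In triode I_D = k_n[V_ov V_DS − ½ V_DS²] and I_D = (V_DD − V_DS)/R_D. Equating: 11.3 V_DS² − 36.29 V_DS + 9.4 = 0, giving V_DS = 0.284 V (the root below V_ov).
I_D = (9.4 − 0.284) / 8.08 = 1.13 mA.

I_D = 1.13 mA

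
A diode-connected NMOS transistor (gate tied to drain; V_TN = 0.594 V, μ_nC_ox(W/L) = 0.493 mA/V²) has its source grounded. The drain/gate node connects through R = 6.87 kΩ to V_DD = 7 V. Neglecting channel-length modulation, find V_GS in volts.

V_GS = 2.27 V

With gate tied to drain, V_GS = V_DS ≥ V_GS − V_TN, so the device is in saturation.
KCL at the drain: ½ k_n (V_GS − V_TN)² = (V_DD − V_GS)/R.
Let x = V_GS − 0.594. Then 1.69 x² + x − 6.406 = 0, giving x = 1.67 V (positive root), so V_GS = 2.27 V.
I_D = (V_DD − V_GS)/R = (7 − 2.27) / 6.87 = 0.689 mA.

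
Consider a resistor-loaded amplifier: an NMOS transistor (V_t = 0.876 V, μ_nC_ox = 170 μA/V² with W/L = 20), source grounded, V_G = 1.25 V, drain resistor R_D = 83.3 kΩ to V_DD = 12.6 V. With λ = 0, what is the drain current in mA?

V_GS = V_G = 1.25 V, so V_ov = 1.25 − 0.876 = 0.374 V.
k_n = μ_nC_ox · (W/L) = 3.4 mA/V².
Assume saturation: I_D = ½ k_n V_ov² = 0.5 × 3.4 × 0.374² = 0.238 mA, giving V_DS = V_DD − I_D R_D = 12.6 − 0.238 × 83.3 = -7.21 V.
But -7.21 V < V_ov = 0.374 V, so the device is actually in triode.
In triode I_D = k_n[V_ov V_DS − ½ V_DS²] and I_D = (V_DD − V_DS)/R_D. Equating: 142 V_DS² − 106.9 V_DS + 12.6 = 0, giving V_DS = 0.146 V (the root below V_ov).
I_D = (12.6 − 0.146) / 83.3 = 0.15 mA.

I_D = 0.150 mA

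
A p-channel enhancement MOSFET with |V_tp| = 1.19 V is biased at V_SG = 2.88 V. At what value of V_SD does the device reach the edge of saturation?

The boundary between triode and saturation is V_SD = V_SG − |V_tp| = V_ov.
V_ov = 2.88 − 1.19 = 1.69 V.

V_SD,sat = 1.69 V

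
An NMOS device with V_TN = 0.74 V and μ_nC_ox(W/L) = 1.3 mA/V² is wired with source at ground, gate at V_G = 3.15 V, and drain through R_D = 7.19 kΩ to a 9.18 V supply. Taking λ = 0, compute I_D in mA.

I_D = 1.22 mA

V_GS = V_G = 3.15 V, so V_ov = 3.15 − 0.74 = 2.41 V.
Assume saturation: I_D = ½ k_n V_ov² = 0.5 × 1.3 × 2.41² = 3.78 mA, giving V_DS = V_DD − I_D R_D = 9.18 − 3.78 × 7.19 = -18 V.
But -18 V < V_ov = 2.41 V, so the device is actually in triode.
In triode I_D = k_n[V_ov V_DS − ½ V_DS²] and I_D = (V_DD − V_DS)/R_D. Equating: 4.67 V_DS² − 23.53 V_DS + 9.18 = 0, giving V_DS = 0.426 V (the root below V_ov).
I_D = (9.18 − 0.426) / 7.19 = 1.22 mA.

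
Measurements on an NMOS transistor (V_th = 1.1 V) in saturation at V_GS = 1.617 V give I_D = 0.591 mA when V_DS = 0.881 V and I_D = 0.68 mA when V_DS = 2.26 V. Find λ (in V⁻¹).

With V_GS fixed, I_D ∝ (1 + λ V_DS) in saturation, so I_D2/I_D1 = (1 + λ V_DS2)/(1 + λ V_DS1).
0.68/0.591 = 1.151 = (1 + 2.26 λ)/(1 + 0.881 λ).
Solving: λ (I_D1 V_DS2 − I_D2 V_DS1) = I_D2 − I_D1, so λ = (0.68 − 0.591) / (0.591 × 2.26 − 0.68 × 0.881) = 0.089 / 0.737 = 0.121 V⁻¹.

λ = 0.121 V⁻¹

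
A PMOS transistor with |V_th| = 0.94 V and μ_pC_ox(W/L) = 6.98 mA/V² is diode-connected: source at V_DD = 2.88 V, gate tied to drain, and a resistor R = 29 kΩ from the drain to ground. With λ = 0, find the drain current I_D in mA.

I_D = 0.0623 mA

With gate tied to drain, V_SG = V_SD ≥ V_SG − |V_th|, so the device is in saturation.
KCL at the drain: ½ k_p (V_SG − |V_th|)² = (V_DD − V_SG)/R.
Let x = V_SG − 0.94. Then 101 x² + x − 1.94 = 0, giving x = 0.134 V (positive root), so V_SG = 1.07 V.
I_D = (V_DD − V_SG)/R = (2.88 − 1.07) / 29 = 0.0623 mA.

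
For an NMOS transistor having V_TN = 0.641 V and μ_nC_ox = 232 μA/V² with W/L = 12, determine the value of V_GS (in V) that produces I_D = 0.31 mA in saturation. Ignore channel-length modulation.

V_GS = 1.11 V

k_n = μ_nC_ox · (W/L) = 2.784 mA/V².
In saturation I_D = ½ k_n (V_GS − V_TN)², so V_GS − V_TN = √(2 I_D / k_n) = √(2 × 0.31 / 2.784) = 0.472 V.
V_GS = 0.641 + 0.472 = 1.11 V.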